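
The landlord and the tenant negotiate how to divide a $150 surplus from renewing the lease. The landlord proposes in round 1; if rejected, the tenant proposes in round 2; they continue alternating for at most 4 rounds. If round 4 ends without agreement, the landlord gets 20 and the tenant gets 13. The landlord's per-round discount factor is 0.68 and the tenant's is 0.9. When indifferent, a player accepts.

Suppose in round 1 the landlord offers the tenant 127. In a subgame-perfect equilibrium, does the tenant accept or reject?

Accept

Work out the tenant's continuation value if the offer is rejected.
Round 4 (the tenant proposes): the landlord gets 20 if talks fail, so the tenant offers 20 and keeps 130.
Round 3 (the landlord proposes): the tenant can get 130 next round, worth 0.9 × 130 = 117 now, so the landlord offers 117, keeping 33.
Round 2 (the tenant proposes): the landlord can get 33 next round, worth 0.68 × 33 = 22.44 now. The tenant offers 22.44 and keeps 150 − 22.44 = 127.56.
So by rejecting in round 1, the tenant gets 127.56 next round, worth 0.9 × 127.56 = 114.804 now.
Offer 127 ≥ 114.804, so the tenant accepts.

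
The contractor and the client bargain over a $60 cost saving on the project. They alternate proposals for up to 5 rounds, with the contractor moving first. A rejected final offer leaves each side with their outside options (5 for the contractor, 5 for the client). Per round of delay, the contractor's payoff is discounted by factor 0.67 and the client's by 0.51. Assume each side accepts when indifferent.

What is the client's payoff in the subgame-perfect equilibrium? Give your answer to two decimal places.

14.13

Solve by backward induction from round 5.
Round 5 (the contractor proposes): the client gets 5 if talks fail, so the contractor offers 5 and keeps 55.
Round 4 (the client proposes): the contractor can get 55 next round, worth 0.67 × 55 = 36.85 now; the client offers that and keeps 23.15.
Round 3 (the contractor proposes): the client can get 23.15 next round, worth 0.51 × 23.15 = 11.8065 now, so the contractor offers 11.8065, keeping 48.1935.
Round 2 (the client proposes): the contractor can get 48.1935 next round, worth 0.67 × 48.1935 = 32.289645 now; the client offers that and keeps 27.710355.
Round 1 (the contractor proposes): the client can get 27.710355 next round, worth 0.51 × 27.710355 = 14.13228105 now, so the contractor offers 14.13228105, keeping 45.86771895.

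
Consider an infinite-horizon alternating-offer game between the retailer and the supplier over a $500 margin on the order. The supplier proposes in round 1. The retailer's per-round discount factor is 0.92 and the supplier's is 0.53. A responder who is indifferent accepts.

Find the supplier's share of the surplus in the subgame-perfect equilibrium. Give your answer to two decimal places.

When the supplier proposes, the retailer accepts any offer worth at least 0.92 times what the retailer would get by proposing next round; and vice versa.
This gives x = 500 − 0.92y and y = 500 − 0.53x, where x and y are each side's share when it proposes.
Hence (1 − 0.92·0.53)x = 500(1 − 0.92), i.e. 0.5124·x = 40.
x ≈ 78.0640; the retailer's share is 500 − x ≈ 421.9360.

78.06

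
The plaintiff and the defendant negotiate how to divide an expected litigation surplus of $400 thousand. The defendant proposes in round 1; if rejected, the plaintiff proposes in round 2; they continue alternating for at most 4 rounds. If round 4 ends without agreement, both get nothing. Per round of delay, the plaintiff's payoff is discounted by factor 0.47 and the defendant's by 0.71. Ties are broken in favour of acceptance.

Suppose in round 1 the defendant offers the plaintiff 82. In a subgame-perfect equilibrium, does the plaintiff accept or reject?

Round 4 (the plaintiff proposes): rejection yields 0 for the defendant; the plaintiff offers 0 and keeps 400.
Round 3 (the defendant proposes): the plaintiff can get 400 next round, worth 0.47 × 400 = 188 now. The defendant offers 188 and keeps 400 − 188 = 212.
Round 2 (the plaintiff proposes): the defendant can get 212 next round, worth 0.71 × 212 = 150.52 now, so the plaintiff offers 150.52, keeping 249.48.
So by rejecting in round 1, the plaintiff gets 249.48 next round, worth 0.47 × 249.48 = 117.2556 now.
Offer 82 < 117.2556, so the plaintiff rejects.

Reject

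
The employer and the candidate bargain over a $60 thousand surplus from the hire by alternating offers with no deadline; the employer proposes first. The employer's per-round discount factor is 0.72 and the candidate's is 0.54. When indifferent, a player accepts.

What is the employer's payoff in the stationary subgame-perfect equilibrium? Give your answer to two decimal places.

45.16

Let x be the employer's share when the employer proposes and y be the candidate's share when the candidate proposes.
The candidate accepts iff offered ≥ 0.54·y, so x = 60 − 0.54y. Symmetrically y = 60 − 0.72x.
Substituting: x = 60 − 0.54(60 − 0.72x), giving x(1 − 0.72·0.54) = 60(1 − 0.54).
So x = 60 × 0.46 / 0.6112 ≈ 45.1571, and the candidate receives 60 − x ≈ 14.8429.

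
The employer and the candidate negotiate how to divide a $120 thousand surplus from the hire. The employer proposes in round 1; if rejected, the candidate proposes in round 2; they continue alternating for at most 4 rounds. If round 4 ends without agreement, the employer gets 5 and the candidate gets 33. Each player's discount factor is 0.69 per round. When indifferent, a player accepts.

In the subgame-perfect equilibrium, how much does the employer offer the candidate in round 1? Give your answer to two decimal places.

63.45

By backward induction:
Round 4 (the candidate proposes): the employer gets 5 if talks fail, so the candidate offers 5 and keeps 115.
Round 3 (the employer proposes): the candidate can get 115 next round, worth 0.69 × 115 = 79.35 now; the employer offers that and keeps 40.65.
Round 2 (the candidate proposes): the employer can get 40.65 next round, worth 0.69 × 40.65 = 28.0485 now. The candidate offers 28.0485 and keeps 120 − 28.0485 = 91.9515.
Round 1 (the employer proposes): the candidate can get 91.9515 next round, worth 0.69 × 91.9515 = 63.446535 now, so the employer offers 63.446535, keeping 56.553465.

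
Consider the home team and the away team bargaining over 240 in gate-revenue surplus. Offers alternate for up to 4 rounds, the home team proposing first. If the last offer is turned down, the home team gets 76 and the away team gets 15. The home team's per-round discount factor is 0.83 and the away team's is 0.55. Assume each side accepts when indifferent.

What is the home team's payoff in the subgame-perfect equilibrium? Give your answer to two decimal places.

By backward induction:
Round 4 (the away team proposes): the home team gets 76 if talks fail, so the away team offers 76 and keeps 164.
Round 3 (the home team proposes): the away team can get 164 next round, worth 0.55 × 164 = 90.2 now, so the home team offers 90.2, keeping 149.8.
Round 2 (the away team proposes): the home team can get 149.8 next round, worth 0.83 × 149.8 = 124.334 now; the away team offers that and keeps 115.666.
Round 1 (the home team proposes): the away team can get 115.666 next round, worth 0.55 × 115.666 = 63.6163 now, so the home team offers 63.6163, keeping 176.3837.

176.38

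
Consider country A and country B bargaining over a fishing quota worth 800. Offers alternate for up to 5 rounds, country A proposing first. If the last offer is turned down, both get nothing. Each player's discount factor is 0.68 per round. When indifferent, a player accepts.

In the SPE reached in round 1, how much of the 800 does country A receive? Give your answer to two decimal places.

545.43

Round 5 (country A proposes): country B will accept anything ≥ 0, so country A offers 0 and keeps 800.
Round 4 (country B proposes): country A can get 800 next round, worth 0.68 × 800 = 544 now; country B offers that and keeps 256.
Round 3 (country A proposes): country B can get 256 next round, worth 0.68 × 256 = 174.08 now. Country A offers 174.08 and keeps 800 − 174.08 = 625.92.
Round 2 (country B proposes): country A can get 625.92 next round, worth 0.68 × 625.92 = 425.6256 now, so country B offers 425.6256, keeping 374.3744.
Round 1 (country A proposes): country B can get 374.3744 next round, worth 0.68 × 374.3744 = 254.574592 now, so country A offers 254.574592, keeping 545.425408.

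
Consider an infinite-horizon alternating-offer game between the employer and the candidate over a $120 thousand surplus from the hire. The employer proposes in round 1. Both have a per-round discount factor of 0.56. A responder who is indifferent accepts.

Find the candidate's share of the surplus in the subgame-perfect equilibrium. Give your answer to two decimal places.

Let x be the employer's share when the employer proposes and y be the candidate's share when the candidate proposes.
The candidate accepts iff offered ≥ 0.56·y, so x = 120 − 0.56y. Symmetrically y = 120 − 0.56x.
Substituting: x = 120 − 0.56(120 − 0.56x), giving x(1 − 0.56·0.56) = 120(1 − 0.56).
So x = 120 × 0.44 / 0.6864 ≈ 76.9231, and the candidate receives 120 − x ≈ 43.0769.

43.08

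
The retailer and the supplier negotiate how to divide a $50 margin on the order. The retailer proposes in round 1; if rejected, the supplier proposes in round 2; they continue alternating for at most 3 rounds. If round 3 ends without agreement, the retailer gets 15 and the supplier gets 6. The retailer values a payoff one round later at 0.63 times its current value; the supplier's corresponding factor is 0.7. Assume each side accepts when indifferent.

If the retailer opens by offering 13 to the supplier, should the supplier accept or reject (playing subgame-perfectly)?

Round 3 (the retailer proposes): the supplier gets 6 if talks fail, so the retailer offers 6 and keeps 44.
Round 2 (the supplier proposes): the retailer can get 44 next round, worth 0.63 × 44 = 27.72 now; the supplier offers that and keeps 22.28.
So by rejecting in round 1, the supplier gets 22.28 next round, worth 0.7 × 22.28 = 15.596 now.
Offer 13 < 15.596, so the supplier rejects.

Reject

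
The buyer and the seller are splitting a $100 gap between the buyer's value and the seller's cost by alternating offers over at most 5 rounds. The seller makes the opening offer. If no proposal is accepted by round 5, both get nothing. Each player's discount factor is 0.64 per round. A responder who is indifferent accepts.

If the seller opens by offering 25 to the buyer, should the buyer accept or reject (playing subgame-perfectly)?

Reject

Round 5 (the seller proposes): rejection yields 0 for the buyer; the seller offers 0 and keeps 100.
Round 4 (the buyer proposes): the seller can get 100 next round, worth 0.64 × 100 = 64 now, so the buyer offers 64, keeping 36.
Round 3 (the seller proposes): the buyer can get 36 next round, worth 0.64 × 36 = 23.04 now, so the seller offers 23.04, keeping 76.96.
Round 2 (the buyer proposes): the seller can get 76.96 next round, worth 0.64 × 76.96 = 49.2544 now, so the buyer offers 49.2544, keeping 50.7456.
So by rejecting in round 1, the buyer gets 50.7456 next round, worth 0.64 × 50.7456 = 32.477184 now.
Offer 25 < 32.477184, so the buyer rejects.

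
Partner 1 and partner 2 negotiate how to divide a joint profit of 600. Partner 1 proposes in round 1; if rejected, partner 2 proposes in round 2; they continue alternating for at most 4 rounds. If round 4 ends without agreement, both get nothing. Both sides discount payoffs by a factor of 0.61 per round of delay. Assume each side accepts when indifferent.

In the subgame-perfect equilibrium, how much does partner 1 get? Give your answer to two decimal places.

Round 4 (partner 2 proposes): partner 1 will accept anything ≥ 0, so partner 2 offers 0 and keeps 600.
Round 3 (partner 1 proposes): partner 2 can get 600 next round, worth 0.61 × 600 = 366 now. Partner 1 offers 366 and keeps 600 − 366 = 234.
Round 2 (partner 2 proposes): partner 1 can get 234 next round, worth 0.61 × 234 = 142.74 now; partner 2 offers that and keeps 457.26.
Round 1 (partner 1 proposes): partner 2 can get 457.26 next round, worth 0.61 × 457.26 = 278.9286 now, so partner 1 offers 278.9286, keeping 321.0714.

321.07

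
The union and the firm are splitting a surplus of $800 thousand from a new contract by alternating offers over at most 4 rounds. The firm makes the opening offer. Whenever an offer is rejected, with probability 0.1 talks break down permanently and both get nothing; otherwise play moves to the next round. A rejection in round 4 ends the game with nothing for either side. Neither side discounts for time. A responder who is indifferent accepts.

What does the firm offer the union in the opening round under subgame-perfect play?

655.2

By backward induction:
Round 4 (the union proposes): rejection yields 0 for the firm; the union offers 0 and keeps 800.
Round 3 (the firm proposes): rejecting gives the union an expected 0.9 × 800 = 720. The firm offers 720 and keeps 800 − 720 = 80.
Round 2 (the union proposes): rejecting gives the firm an expected 0.9 × 80 = 72; the union offers that and keeps 728.
Round 1 (the firm proposes): rejecting gives the union an expected 0.9 × 728 = 655.2; the firm offers that and keeps 144.8.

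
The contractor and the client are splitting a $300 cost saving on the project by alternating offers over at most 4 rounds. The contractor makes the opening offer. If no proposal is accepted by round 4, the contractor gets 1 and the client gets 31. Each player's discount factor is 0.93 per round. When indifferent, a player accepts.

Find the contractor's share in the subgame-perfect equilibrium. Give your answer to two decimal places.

Round 4 (the client proposes): the contractor gets 1 if talks fail, so the client offers 1 and keeps 299.
Round 3 (the contractor proposes): the client can get 299 next round, worth 0.93 × 299 = 278.07 now. The contractor offers 278.07 and keeps 300 − 278.07 = 21.93.
Round 2 (the client proposes): the contractor can get 21.93 next round, worth 0.93 × 21.93 = 20.3949 now; the client offers that and keeps 279.6051.
Round 1 (the contractor proposes): the client can get 279.6051 next round, worth 0.93 × 279.6051 = 260.032743 now; the contractor offers that and keeps 39.967257.

39.97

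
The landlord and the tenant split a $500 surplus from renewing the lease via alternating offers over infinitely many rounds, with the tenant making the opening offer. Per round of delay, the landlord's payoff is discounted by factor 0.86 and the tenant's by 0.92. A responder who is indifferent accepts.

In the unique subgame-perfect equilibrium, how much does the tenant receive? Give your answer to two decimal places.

Let x be the tenant's share when the tenant proposes and y be the landlord's share when the landlord proposes.
The landlord accepts iff offered ≥ 0.86·y, so x = 500 − 0.86y. Symmetrically y = 500 − 0.92x.
Substituting: x = 500 − 0.86(500 − 0.92x), giving x(1 − 0.92·0.86) = 500(1 − 0.86).
So x = 500 × 0.14 / 0.2088 ≈ 335.2490, and the landlord receives 500 − x ≈ 164.7510.

335.25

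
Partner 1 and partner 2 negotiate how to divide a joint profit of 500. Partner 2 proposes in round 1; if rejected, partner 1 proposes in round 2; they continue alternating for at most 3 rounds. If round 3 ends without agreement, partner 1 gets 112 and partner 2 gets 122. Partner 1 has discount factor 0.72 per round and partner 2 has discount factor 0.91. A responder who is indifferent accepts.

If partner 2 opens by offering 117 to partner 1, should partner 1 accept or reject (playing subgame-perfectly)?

Accept

Round 3 (partner 2 proposes): partner 1 gets 112 if talks fail, so partner 2 offers 112 and keeps 388.
Round 2 (partner 1 proposes): partner 2 can get 388 next round, worth 0.91 × 388 = 353.08 now; partner 1 offers that and keeps 146.92.
So by rejecting in round 1, partner 1 gets 146.92 next round, worth 0.72 × 146.92 = 105.7824 now.
Offer 117 ≥ 105.7824, so partner 1 accepts.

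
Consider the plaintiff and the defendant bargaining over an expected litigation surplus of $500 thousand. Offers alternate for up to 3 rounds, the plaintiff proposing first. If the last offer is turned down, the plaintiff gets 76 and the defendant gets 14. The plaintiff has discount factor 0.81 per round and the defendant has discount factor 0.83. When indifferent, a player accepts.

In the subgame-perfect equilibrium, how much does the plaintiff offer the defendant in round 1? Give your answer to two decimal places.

88.26

Work backward from the last round.
Round 3 (the plaintiff proposes): the defendant gets 14 if talks fail, so the plaintiff offers 14 and keeps 486.
Round 2 (the defendant proposes): the plaintiff can get 486 next round, worth 0.81 × 486 = 393.66 now. The defendant offers 393.66 and keeps 500 − 393.66 = 106.34.
Round 1 (the plaintiff proposes): the defendant can get 106.34 next round, worth 0.83 × 106.34 = 88.2622 now, so the plaintiff offers 88.2622, keeping 411.7378.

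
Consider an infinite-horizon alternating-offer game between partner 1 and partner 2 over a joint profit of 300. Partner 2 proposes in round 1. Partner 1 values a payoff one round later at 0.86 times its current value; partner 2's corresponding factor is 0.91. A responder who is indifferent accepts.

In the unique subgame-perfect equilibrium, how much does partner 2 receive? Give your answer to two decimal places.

When partner 2 proposes, partner 1 accepts any offer worth at least 0.86 times what partner 1 would get by proposing next round; and vice versa.
This gives x = 300 − 0.86y and y = 300 − 0.91x, where x and y are each side's share when it proposes.
Hence (1 − 0.86·0.91)x = 300(1 − 0.86), i.e. 0.2174·x = 42.
x ≈ 193.1923; partner 1's share is 300 − x ≈ 106.8077.

193.19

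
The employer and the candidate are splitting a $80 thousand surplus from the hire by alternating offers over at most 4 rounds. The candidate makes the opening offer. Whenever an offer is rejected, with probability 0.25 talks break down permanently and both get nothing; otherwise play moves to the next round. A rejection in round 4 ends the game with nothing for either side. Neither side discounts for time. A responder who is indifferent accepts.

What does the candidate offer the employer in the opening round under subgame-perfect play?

48.75

Round 4 (the employer proposes): the candidate will accept anything ≥ 0, so the employer offers 0 and keeps 80.
Round 3 (the candidate proposes): rejecting gives the employer an expected 0.75 × 80 = 60; the candidate offers that and keeps 20.
Round 2 (the employer proposes): rejecting gives the candidate an expected 0.75 × 20 = 15; the employer offers that and keeps 65.
Round 1 (the candidate proposes): rejecting gives the employer an expected 0.75 × 65 = 48.75, so the candidate offers 48.75, keeping 31.25.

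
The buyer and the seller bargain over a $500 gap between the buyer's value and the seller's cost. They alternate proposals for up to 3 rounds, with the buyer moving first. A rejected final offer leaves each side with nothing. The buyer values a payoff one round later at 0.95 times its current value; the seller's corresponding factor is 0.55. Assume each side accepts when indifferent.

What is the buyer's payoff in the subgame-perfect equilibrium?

Round 3 (the buyer proposes): rejection yields 0 for the seller; the buyer offers 0 and keeps 500.
Round 2 (the seller proposes): the buyer can get 500 next round, worth 0.95 × 500 = 475 now, so the seller offers 475, keeping 25.
Round 1 (the buyer proposes): the seller can get 25 next round, worth 0.55 × 25 = 13.75 now, so the buyer offers 13.75, keeping 486.25.

486.25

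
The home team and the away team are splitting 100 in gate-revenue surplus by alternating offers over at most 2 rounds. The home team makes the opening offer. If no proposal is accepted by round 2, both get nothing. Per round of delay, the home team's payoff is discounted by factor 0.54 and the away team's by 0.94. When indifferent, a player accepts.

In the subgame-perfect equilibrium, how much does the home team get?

6

Round 2 (the away team proposes): rejection yields 0 for the home team; the away team offers 0 and keeps 100.
Round 1 (the home team proposes): the away team can get 100 next round, worth 0.94 × 100 = 94 now. The home team offers 94 and keeps 100 − 94 = 6.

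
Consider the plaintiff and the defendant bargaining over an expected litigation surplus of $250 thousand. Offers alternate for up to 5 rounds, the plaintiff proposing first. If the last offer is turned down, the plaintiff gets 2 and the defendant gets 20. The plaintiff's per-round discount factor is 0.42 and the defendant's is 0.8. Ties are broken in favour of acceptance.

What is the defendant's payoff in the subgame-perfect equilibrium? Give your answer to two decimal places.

Solve by backward induction from round 5.
Round 5 (the plaintiff proposes): the defendant gets 20 if talks fail, so the plaintiff offers 20 and keeps 230.
Round 4 (the defendant proposes): the plaintiff can get 230 next round, worth 0.42 × 230 = 96.6 now, so the defendant offers 96.6, keeping 153.4.
Round 3 (the plaintiff proposes): the defendant can get 153.4 next round, worth 0.8 × 153.4 = 122.72 now; the plaintiff offers that and keeps 127.28.
Round 2 (the defendant proposes): the plaintiff can get 127.28 next round, worth 0.42 × 127.28 = 53.4576 now, so the defendant offers 53.4576, keeping 196.5424.
Round 1 (the plaintiff proposes): the defendant can get 196.5424 next round, worth 0.8 × 196.5424 = 157.23392 now, so the plaintiff offers 157.23392, keeping 92.76608.

157.23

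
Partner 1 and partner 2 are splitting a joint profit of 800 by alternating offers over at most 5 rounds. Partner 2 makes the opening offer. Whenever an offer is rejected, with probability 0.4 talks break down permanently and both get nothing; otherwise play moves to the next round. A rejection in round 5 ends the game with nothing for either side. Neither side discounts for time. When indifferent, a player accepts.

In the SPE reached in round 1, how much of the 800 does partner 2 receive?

Round 5 (partner 2 proposes): partner 1 will accept anything ≥ 0, so partner 2 offers 0 and keeps 800.
Round 4 (partner 1 proposes): rejecting gives partner 2 an expected 0.6 × 800 = 480. Partner 1 offers 480 and keeps 800 − 480 = 320.
Round 3 (partner 2 proposes): rejecting gives partner 1 an expected 0.6 × 320 = 192, so partner 2 offers 192, keeping 608.
Round 2 (partner 1 proposes): rejecting gives partner 2 an expected 0.6 × 608 = 364.8; partner 1 offers that and keeps 435.2.
Round 1 (partner 2 proposes): rejecting gives partner 1 an expected 0.6 × 435.2 = 261.12, so partner 2 offers 261.12, keeping 538.88.

538.88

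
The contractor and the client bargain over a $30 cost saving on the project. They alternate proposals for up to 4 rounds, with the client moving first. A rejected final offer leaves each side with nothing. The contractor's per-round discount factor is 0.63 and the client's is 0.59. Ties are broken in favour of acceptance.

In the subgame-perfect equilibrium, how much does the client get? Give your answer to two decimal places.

Round 4 (the contractor proposes): the client will accept anything ≥ 0, so the contractor offers 0 and keeps 30.
Round 3 (the client proposes): the contractor can get 30 next round, worth 0.63 × 30 = 18.9 now; the client offers that and keeps 11.1.
Round 2 (the contractor proposes): the client can get 11.1 next round, worth 0.59 × 11.1 = 6.549 now, so the contractor offers 6.549, keeping 23.451.
Round 1 (the client proposes): the contractor can get 23.451 next round, worth 0.63 × 23.451 = 14.77413 now; the client offers that and keeps 15.22587.

15.23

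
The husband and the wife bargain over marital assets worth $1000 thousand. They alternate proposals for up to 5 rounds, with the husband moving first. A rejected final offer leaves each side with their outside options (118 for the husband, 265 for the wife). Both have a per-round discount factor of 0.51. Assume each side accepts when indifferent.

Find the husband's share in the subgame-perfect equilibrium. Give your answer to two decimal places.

667.17

Round 5 (the husband proposes): the wife gets 265 if talks fail, so the husband offers 265 and keeps 735.
Round 4 (the wife proposes): the husband can get 735 next round, worth 0.51 × 735 = 374.85 now. The wife offers 374.85 and keeps 1000 − 374.85 = 625.15.
Round 3 (the husband proposes): the wife can get 625.15 next round, worth 0.51 × 625.15 = 318.8265 now; the husband offers that and keeps 681.1735.
Round 2 (the wife proposes): the husband can get 681.1735 next round, worth 0.51 × 681.1735 = 347.398485 now; the wife offers that and keeps 652.601515.
Round 1 (the husband proposes): the wife can get 652.601515 next round, worth 0.51 × 652.601515 = 332.82677265 now; the husband offers that and keeps 667.17322735.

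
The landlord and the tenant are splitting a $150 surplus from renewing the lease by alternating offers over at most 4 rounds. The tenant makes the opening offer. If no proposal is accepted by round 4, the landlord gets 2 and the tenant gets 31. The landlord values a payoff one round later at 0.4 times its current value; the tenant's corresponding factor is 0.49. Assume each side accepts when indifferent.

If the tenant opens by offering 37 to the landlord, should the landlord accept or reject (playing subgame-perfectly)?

Reject

Round 4 (the landlord proposes): the tenant gets 31 if talks fail, so the landlord offers 31 and keeps 119.
Round 3 (the tenant proposes): the landlord can get 119 next round, worth 0.4 × 119 = 47.6 now. The tenant offers 47.6 and keeps 150 − 47.6 = 102.4.
Round 2 (the landlord proposes): the tenant can get 102.4 next round, worth 0.49 × 102.4 = 50.176 now. The landlord offers 50.176 and keeps 150 − 50.176 = 99.824.
So by rejecting in round 1, the landlord gets 99.824 next round, worth 0.4 × 99.824 = 39.9296 now.
Offer 37 < 39.9296, so the landlord rejects.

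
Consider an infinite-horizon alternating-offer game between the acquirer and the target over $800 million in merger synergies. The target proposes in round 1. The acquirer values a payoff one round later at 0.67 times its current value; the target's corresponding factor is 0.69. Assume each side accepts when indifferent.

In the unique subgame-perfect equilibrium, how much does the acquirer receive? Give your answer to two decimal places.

When the target proposes, the acquirer accepts any offer worth at least 0.67 times what the acquirer would get by proposing next round; and vice versa.
This gives x = 800 − 0.67y and y = 800 − 0.69x, where x and y are each side's share when it proposes.
Hence (1 − 0.67·0.69)x = 800(1 − 0.67), i.e. 0.5377·x = 264.
x ≈ 490.9801; the acquirer's share is 800 − x ≈ 309.0199.

309.02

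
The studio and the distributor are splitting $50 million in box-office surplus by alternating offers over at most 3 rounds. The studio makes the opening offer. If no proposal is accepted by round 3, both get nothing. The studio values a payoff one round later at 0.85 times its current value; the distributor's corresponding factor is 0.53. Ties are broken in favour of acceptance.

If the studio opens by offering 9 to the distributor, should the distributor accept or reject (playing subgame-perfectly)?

Round 3 (the studio proposes): rejection yields 0 for the distributor; the studio offers 0 and keeps 50.
Round 2 (the distributor proposes): the studio can get 50 next round, worth 0.85 × 50 = 42.5 now; the distributor offers that and keeps 7.5.
So by rejecting in round 1, the distributor gets 7.5 next round, worth 0.53 × 7.5 = 3.975 now.
Offer 9 ≥ 3.975, so the distributor accepts.

Accept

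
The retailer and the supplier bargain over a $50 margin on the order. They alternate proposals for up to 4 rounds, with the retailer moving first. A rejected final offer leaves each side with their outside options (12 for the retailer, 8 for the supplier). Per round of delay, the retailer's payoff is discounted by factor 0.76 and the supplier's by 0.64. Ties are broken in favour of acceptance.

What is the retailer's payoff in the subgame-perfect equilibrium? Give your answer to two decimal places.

30.49

Round 4 (the supplier proposes): the retailer gets 12 if talks fail, so the supplier offers 12 and keeps 38.
Round 3 (the retailer proposes): the supplier can get 38 next round, worth 0.64 × 38 = 24.32 now; the retailer offers that and keeps 25.68.
Round 2 (the supplier proposes): the retailer can get 25.68 next round, worth 0.76 × 25.68 = 19.5168 now, so the supplier offers 19.5168, keeping 30.4832.
Round 1 (the retailer proposes): the supplier can get 30.4832 next round, worth 0.64 × 30.4832 = 19.509248 now, so the retailer offers 19.509248, keeping 30.490752.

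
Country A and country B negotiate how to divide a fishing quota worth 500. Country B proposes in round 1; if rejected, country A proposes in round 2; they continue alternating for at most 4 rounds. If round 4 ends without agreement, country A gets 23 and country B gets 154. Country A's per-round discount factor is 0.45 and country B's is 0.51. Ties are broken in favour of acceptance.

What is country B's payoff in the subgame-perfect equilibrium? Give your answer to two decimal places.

354.02

Round 4 (country A proposes): country B gets 154 if talks fail, so country A offers 154 and keeps 346.
Round 3 (country B proposes): country A can get 346 next round, worth 0.45 × 346 = 155.7 now, so country B offers 155.7, keeping 344.3.
Round 2 (country A proposes): country B can get 344.3 next round, worth 0.51 × 344.3 = 175.593 now; country A offers that and keeps 324.407.
Round 1 (country B proposes): country A can get 324.407 next round, worth 0.45 × 324.407 = 145.98315 now; country B offers that and keeps 354.01685.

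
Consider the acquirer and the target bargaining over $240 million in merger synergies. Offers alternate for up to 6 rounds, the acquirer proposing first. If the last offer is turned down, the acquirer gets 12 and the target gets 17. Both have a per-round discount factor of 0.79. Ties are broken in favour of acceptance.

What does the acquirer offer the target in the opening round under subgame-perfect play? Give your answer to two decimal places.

Round 6 (the target proposes): the acquirer gets 12 if talks fail, so the target offers 12 and keeps 228.
Round 5 (the acquirer proposes): the target can get 228 next round, worth 0.79 × 228 = 180.12 now, so the acquirer offers 180.12, keeping 59.88.
Round 4 (the target proposes): the acquirer can get 59.88 next round, worth 0.79 × 59.88 = 47.3052 now, so the target offers 47.3052, keeping 192.6948.
Round 3 (the acquirer proposes): the target can get 192.6948 next round, worth 0.79 × 192.6948 = 152.228892 now. The acquirer offers 152.228892 and keeps 240 − 152.228892 = 87.771108.
Round 2 (the target proposes): the acquirer can get 87.771108 next round, worth 0.79 × 87.771108 = 69.33917532 now. The target offers 69.33917532 and keeps 240 − 69.33917532 = 170.66082468.
Round 1 (the acquirer proposes): the target can get 170.66082468 next round, worth 0.79 × 170.66082468 = 134.8220514972 now; the acquirer offers that and keeps 105.1779485028.

134.82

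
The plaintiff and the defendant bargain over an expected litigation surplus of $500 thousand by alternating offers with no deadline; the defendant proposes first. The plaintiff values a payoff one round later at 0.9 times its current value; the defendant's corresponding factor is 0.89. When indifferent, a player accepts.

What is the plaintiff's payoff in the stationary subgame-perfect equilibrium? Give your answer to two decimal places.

When the defendant proposes, the plaintiff accepts any offer worth at least 0.9 times what the plaintiff would get by proposing next round; and vice versa.
This gives x = 500 − 0.9y and y = 500 − 0.89x, where x and y are each side's share when it proposes.
Hence (1 − 0.9·0.89)x = 500(1 − 0.9), i.e. 0.199·x = 50.
x ≈ 251.2563; the plaintiff's share is 500 − x ≈ 248.7437.

248.74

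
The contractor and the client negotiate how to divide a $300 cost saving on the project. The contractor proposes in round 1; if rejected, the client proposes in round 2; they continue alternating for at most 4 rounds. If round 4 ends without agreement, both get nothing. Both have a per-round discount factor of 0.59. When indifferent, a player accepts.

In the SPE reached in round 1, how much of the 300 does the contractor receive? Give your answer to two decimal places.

165.82

Work backward from the last round.
Round 4 (the client proposes): the contractor will accept anything ≥ 0, so the client offers 0 and keeps 300.
Round 3 (the contractor proposes): the client can get 300 next round, worth 0.59 × 300 = 177 now; the contractor offers that and keeps 123.
Round 2 (the client proposes): the contractor can get 123 next round, worth 0.59 × 123 = 72.57 now; the client offers that and keeps 227.43.
Round 1 (the contractor proposes): the client can get 227.43 next round, worth 0.59 × 227.43 = 134.1837 now; the contractor offers that and keeps 165.8163.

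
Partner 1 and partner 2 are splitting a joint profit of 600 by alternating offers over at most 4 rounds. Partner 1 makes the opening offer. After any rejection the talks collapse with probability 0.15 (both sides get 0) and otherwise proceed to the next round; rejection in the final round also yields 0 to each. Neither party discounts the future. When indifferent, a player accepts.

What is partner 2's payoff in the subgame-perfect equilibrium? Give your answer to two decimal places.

444.98

Round 4 (partner 2 proposes): rejection yields 0 for partner 1; partner 2 offers 0 and keeps 600.
Round 3 (partner 1 proposes): rejecting gives partner 2 an expected 0.85 × 600 = 510; partner 1 offers that and keeps 90.
Round 2 (partner 2 proposes): rejecting gives partner 1 an expected 0.85 × 90 = 76.5, so partner 2 offers 76.5, keeping 523.5.
Round 1 (partner 1 proposes): rejecting gives partner 2 an expected 0.85 × 523.5 = 444.975; partner 1 offers that and keeps 155.025.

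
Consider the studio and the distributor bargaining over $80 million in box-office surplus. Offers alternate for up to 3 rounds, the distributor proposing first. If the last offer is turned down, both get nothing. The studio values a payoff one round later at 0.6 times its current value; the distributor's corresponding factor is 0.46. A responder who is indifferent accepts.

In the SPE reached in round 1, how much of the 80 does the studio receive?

25.92

Round 3 (the distributor proposes): rejection yields 0 for the studio; the distributor offers 0 and keeps 80.
Round 2 (the studio proposes): the distributor can get 80 next round, worth 0.46 × 80 = 36.8 now; the studio offers that and keeps 43.2.
Round 1 (the distributor proposes): the studio can get 43.2 next round, worth 0.6 × 43.2 = 25.92 now; the distributor offers that and keeps 54.08.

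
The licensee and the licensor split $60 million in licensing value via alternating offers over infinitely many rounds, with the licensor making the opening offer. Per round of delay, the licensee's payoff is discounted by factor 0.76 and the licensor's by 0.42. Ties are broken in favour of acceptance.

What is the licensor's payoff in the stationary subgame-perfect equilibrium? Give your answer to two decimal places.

Let x be the licensor's share when the licensor proposes and y be the licensee's share when the licensee proposes.
The licensee accepts iff offered ≥ 0.76·y, so x = 60 − 0.76y. Symmetrically y = 60 − 0.42x.
Substituting: x = 60 − 0.76(60 − 0.42x), giving x(1 − 0.42·0.76) = 60(1 − 0.76).
So x = 60 × 0.24 / 0.6808 ≈ 21.1516, and the licensee receives 60 − x ≈ 38.8484.

21.15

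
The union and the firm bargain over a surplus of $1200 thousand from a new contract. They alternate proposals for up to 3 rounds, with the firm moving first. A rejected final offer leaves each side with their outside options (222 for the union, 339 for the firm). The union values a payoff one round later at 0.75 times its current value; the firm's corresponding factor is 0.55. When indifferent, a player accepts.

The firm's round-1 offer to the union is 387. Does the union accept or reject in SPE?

Reject

Round 3 (the firm proposes): the union gets 222 if talks fail, so the firm offers 222 and keeps 978.
Round 2 (the union proposes): the firm can get 978 next round, worth 0.55 × 978 = 537.9 now, so the union offers 537.9, keeping 662.1.
So by rejecting in round 1, the union gets 662.1 next round, worth 0.75 × 662.1 = 496.575 now.
Offer 387 < 496.575, so the union rejects.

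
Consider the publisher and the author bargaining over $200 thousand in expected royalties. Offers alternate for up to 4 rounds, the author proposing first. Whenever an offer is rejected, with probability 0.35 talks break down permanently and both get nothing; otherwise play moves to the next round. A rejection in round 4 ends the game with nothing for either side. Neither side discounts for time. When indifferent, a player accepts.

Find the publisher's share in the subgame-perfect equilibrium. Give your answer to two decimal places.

Round 4 (the publisher proposes): the author will accept anything ≥ 0, so the publisher offers 0 and keeps 200.
Round 3 (the author proposes): rejecting gives the publisher an expected 0.65 × 200 = 130; the author offers that and keeps 70.
Round 2 (the publisher proposes): rejecting gives the author an expected 0.65 × 70 = 45.5; the publisher offers that and keeps 154.5.
Round 1 (the author proposes): rejecting gives the publisher an expected 0.65 × 154.5 = 100.425, so the author offers 100.425, keeping 99.575.

100.43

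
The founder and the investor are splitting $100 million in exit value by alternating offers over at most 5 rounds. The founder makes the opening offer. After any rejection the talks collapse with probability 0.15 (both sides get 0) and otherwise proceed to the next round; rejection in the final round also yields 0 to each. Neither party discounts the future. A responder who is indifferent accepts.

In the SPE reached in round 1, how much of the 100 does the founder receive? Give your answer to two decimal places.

78.04

Round 5 (the founder proposes): rejection yields 0 for the investor; the founder offers 0 and keeps 100.
Round 4 (the investor proposes): rejecting gives the founder an expected 0.85 × 100 = 85; the investor offers that and keeps 15.
Round 3 (the founder proposes): rejecting gives the investor an expected 0.85 × 15 = 12.75; the founder offers that and keeps 87.25.
Round 2 (the investor proposes): rejecting gives the founder an expected 0.85 × 87.25 = 74.1625; the investor offers that and keeps 25.8375.
Round 1 (the founder proposes): rejecting gives the investor an expected 0.85 × 25.8375 = 21.961875. The founder offers 21.961875 and keeps 100 − 21.961875 = 78.038125.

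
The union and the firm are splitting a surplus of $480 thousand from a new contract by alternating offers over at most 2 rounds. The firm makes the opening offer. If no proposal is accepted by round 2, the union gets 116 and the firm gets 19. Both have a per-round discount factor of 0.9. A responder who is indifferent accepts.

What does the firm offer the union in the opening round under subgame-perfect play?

414.9

Round 2 (the union proposes): the firm gets 19 if talks fail, so the union offers 19 and keeps 461.
Round 1 (the firm proposes): the union can get 461 next round, worth 0.9 × 461 = 414.9 now, so the firm offers 414.9, keeping 65.1.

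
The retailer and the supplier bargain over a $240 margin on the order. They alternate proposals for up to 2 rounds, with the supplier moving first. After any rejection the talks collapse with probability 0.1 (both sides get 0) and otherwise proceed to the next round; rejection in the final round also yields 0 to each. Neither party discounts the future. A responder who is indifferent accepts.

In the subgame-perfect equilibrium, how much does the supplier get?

Round 2 (the retailer proposes): rejection yields 0 for the supplier; the retailer offers 0 and keeps 240.
Round 1 (the supplier proposes): rejecting gives the retailer an expected 0.9 × 240 = 216. The supplier offers 216 and keeps 240 − 216 = 24.

24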